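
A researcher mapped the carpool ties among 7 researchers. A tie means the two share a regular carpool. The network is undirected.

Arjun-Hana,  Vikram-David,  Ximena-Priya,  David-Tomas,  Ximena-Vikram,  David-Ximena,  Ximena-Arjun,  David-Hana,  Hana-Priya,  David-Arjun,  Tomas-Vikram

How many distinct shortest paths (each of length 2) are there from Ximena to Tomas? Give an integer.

The shortest distance is 2. The length-2 paths are: Ximena–Vikram–Tomas; Ximena–David–Tomas.
That gives 2 distinct shortest paths.

2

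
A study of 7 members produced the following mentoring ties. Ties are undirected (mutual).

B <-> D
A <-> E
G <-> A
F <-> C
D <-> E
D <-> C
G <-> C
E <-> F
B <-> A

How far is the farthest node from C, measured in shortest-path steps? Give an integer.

Distances from C: A:2, B:2, D:1, E:2, F:1, G:1.
The largest is 2 (to E, B, and A), so the eccentricity of C is 2.

2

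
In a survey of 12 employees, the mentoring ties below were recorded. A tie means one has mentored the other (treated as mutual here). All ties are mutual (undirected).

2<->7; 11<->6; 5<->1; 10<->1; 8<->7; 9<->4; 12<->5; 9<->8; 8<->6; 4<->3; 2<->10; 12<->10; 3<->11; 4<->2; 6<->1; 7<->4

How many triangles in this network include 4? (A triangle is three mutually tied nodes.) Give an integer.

1

4's neighbors: 2, 3, 7, and 9.
Neighbor pairs that are themselves tied: 4–2–7. Each forms one triangle with 4, for 1 in total.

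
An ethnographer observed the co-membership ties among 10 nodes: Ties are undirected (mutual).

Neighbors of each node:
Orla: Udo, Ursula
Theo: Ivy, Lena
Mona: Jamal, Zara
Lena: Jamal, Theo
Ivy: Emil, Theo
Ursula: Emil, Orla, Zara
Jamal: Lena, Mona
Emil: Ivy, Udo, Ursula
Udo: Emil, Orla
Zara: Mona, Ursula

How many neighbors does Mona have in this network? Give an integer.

2

Mona is directly tied to Jamal and Zara. That is 2 neighbors, so the degree of Mona is 2.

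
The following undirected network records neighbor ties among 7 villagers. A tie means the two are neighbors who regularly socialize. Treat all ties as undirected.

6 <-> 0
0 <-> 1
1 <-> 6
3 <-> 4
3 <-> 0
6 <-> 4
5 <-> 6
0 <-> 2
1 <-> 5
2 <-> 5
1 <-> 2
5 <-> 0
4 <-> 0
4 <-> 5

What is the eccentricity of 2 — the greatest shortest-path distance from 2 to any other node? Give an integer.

2

Distances from 2: 0:1, 1:1, 3:2, 4:2, 5:1, 6:2.
The largest is 2 (to 6, 4, and 3), so the eccentricity of 2 is 2.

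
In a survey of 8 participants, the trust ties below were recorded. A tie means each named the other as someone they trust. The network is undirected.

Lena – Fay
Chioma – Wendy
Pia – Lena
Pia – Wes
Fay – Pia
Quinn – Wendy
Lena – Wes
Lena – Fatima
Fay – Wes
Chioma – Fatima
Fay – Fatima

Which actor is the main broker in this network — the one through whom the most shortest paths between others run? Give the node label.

Fatima

Unnormalized betweenness of each node: Chioma:10, Fatima:12, Fay:4, Lena:4, Pia:0, Quinn:0, Wendy:6, Wes:0.
Fatima has the largest value, 12, making it the main broker — the node through which the most shortest paths run.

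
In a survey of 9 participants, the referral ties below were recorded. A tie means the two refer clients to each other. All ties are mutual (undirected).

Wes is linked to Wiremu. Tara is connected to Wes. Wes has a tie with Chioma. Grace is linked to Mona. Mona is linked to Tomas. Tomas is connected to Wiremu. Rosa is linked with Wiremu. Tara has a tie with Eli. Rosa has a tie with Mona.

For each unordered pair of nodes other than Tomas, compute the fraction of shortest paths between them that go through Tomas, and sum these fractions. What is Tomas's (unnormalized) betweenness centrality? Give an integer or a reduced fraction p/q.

5

Pairs whose geodesics pass through Tomas — Chioma–Mona: 1/2; Chioma–Grace: 1/2; Wiremu–Mona: 1/2; Wiremu–Grace: 1/2; Eli–Mona: 1/2; Eli–Grace: 1/2; Mona–Tara: 1/2; Mona–Wes: 1/2; Tara–Grace: 1/2; Grace–Wes: 1/2.
All other pairs contribute 0.
Summing the contributions gives betweenness(Tomas) = 5.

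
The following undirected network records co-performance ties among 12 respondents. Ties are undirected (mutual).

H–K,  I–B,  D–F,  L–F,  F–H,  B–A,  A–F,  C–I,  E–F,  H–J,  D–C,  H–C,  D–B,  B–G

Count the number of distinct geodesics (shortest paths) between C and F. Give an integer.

2

The shortest distance is 2. The length-2 paths are: C–D–F; C–H–F.
That gives 2 distinct shortest paths.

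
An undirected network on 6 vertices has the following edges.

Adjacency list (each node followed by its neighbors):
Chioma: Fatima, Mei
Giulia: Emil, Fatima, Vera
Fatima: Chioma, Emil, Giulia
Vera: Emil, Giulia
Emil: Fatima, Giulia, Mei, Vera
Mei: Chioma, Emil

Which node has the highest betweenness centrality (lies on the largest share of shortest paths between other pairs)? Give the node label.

Emil

Unnormalized betweenness of each node: Chioma:1/2, Emil:11/3, Fatima:13/6, Giulia:5/6, Mei:5/6, Vera:0.
Emil has the largest value, 11/3, making it the main broker — the node through which the most shortest paths run.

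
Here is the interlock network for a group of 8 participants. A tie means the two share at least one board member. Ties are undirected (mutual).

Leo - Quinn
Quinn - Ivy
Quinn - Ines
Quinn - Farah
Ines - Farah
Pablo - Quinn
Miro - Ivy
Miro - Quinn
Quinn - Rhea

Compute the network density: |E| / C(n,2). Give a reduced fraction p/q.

9/28

There are 9 edges and 8 nodes, so the maximum possible is C(8,2) = 28.
Density = 9/28.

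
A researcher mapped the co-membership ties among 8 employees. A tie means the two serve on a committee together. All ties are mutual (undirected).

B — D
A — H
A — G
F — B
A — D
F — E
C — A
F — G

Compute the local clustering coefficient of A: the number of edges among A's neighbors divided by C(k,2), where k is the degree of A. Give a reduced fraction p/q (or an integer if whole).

A's neighbors: C, D, G, and H (k = 4).
Possible neighbor pairs: C(4,2) = 6. Edges among them: none → e = 0.
Clustering(A) = 0/6 = 0.

0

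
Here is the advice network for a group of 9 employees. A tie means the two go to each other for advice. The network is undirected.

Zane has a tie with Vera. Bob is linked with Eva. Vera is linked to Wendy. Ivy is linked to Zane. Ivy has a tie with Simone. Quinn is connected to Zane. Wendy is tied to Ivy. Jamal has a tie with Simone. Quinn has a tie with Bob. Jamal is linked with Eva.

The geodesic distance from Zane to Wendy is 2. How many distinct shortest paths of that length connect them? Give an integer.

2

The shortest distance is 2. The length-2 paths are: Zane–Ivy–Wendy; Zane–Vera–Wendy.
That gives 2 distinct shortest paths.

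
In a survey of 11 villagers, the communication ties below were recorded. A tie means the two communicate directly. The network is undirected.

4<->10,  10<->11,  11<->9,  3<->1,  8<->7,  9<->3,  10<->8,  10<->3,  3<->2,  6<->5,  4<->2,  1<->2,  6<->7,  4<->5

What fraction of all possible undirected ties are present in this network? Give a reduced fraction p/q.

There are 14 edges and 11 nodes, so the maximum possible is C(11,2) = 55.
Density = 14/55.

14/55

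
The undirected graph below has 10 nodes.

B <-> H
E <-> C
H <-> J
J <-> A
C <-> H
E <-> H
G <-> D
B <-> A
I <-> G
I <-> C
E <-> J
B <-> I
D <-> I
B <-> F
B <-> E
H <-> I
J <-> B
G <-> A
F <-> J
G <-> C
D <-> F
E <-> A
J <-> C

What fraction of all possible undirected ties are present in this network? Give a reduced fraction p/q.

23/45

There are 23 edges and 10 nodes, so the maximum possible is C(10,2) = 45.
Density = 23/45.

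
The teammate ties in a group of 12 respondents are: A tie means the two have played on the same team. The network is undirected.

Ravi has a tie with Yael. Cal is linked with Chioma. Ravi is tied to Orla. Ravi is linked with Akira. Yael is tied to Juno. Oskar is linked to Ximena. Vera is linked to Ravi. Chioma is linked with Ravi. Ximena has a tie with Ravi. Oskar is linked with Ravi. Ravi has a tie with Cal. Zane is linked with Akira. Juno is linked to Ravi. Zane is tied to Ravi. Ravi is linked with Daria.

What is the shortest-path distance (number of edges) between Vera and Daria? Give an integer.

One shortest route is Vera – Ravi – Daria, which uses 2 edges, and Vera and Daria are not directly tied, so nothing shorter exists. So d(Vera,Daria) = 2.

2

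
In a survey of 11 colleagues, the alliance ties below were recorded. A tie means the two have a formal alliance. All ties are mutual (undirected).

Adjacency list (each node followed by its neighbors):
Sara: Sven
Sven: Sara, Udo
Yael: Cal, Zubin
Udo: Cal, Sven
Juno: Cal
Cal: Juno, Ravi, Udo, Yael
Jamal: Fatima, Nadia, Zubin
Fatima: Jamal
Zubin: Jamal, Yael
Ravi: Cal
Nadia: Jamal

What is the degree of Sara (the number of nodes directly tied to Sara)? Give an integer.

Sara is directly tied to Sven. That is 1 neighbor, so the degree of Sara is 1.

1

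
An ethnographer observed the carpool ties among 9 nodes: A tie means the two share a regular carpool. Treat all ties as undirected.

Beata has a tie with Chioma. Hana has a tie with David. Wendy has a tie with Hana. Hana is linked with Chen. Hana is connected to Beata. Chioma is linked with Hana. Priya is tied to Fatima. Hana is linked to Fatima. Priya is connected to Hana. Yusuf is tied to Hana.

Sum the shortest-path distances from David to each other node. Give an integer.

15

Distances from David: Beata:2, Chen:2, Chioma:2, Fatima:2, Hana:1, Priya:2, Wendy:2, Yusuf:2.
Sum = 2 + 2 + 2 + 2 + 1 + 2 + 2 + 2 = 15.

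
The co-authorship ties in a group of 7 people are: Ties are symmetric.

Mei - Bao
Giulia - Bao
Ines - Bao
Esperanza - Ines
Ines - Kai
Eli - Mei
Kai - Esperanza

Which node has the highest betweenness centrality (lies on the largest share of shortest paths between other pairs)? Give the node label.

Unnormalized betweenness of each node: Bao:11, Eli:0, Esperanza:0, Giulia:0, Ines:8, Kai:0, Mei:5.
Bao has the largest value, 11, making it the main broker — the node through which the most shortest paths run.

Bao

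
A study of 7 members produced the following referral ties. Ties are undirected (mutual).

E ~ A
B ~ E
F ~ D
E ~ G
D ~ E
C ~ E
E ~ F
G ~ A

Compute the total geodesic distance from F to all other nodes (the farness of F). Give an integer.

Distances from F: A:2, B:2, C:2, D:1, E:1, G:2.
Sum = 2 + 2 + 2 + 1 + 1 + 2 = 10.

10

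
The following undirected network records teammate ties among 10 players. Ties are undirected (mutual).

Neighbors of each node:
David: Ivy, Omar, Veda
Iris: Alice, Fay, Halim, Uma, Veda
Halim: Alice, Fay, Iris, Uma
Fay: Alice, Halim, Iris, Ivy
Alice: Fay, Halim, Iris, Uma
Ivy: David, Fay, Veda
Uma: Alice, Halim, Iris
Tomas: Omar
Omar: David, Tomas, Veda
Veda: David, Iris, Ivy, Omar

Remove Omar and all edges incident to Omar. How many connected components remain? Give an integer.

Without Omar, the remaining ties split the others into: {Alice, David, Fay, Halim, Iris, Ivy, Uma, Veda}; {Tomas}.
That's 2 separate components.

2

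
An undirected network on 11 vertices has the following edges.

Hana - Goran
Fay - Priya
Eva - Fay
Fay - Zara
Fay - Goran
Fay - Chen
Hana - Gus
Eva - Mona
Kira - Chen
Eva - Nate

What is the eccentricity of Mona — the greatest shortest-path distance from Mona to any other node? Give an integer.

Distances from Mona: Chen:3, Eva:1, Fay:2, Goran:3, Gus:5, Hana:4, Kira:4, Nate:2, Priya:3, Zara:3.
The largest is 5 (to Gus), so the eccentricity of Mona is 5.

5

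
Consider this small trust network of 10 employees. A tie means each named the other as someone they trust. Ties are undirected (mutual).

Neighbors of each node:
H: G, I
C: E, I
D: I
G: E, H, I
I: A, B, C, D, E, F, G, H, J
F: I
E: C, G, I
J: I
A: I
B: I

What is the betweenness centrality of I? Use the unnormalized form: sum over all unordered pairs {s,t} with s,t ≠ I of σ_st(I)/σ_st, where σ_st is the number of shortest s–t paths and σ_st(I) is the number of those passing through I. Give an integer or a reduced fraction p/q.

Pairs whose geodesics pass through I — C–G: 1/2; C–H: 1; C–J: 1; C–F: 1; C–B: 1; C–A: 1; C–D: 1; G–J: 1; G–F: 1; G–B: 1; G–A: 1; G–D: 1; H–J: 1; H–F: 1 … (+19 more pairs).
All other pairs contribute 0.
Summing the contributions gives betweenness(I) = 32.

32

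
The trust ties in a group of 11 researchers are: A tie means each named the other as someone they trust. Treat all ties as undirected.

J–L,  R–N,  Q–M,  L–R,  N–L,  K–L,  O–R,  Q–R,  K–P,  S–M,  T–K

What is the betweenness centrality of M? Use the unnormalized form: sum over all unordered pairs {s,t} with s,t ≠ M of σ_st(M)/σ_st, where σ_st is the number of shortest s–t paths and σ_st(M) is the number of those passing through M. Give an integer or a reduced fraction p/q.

Pairs whose geodesics pass through M — T–S: 1; Q–S: 1; R–S: 1; O–S: 1; S–J: 1; S–N: 1; S–L: 1; S–K: 1; S–P: 1.
All other pairs contribute 0.
Summing the contributions gives betweenness(M) = 9.

9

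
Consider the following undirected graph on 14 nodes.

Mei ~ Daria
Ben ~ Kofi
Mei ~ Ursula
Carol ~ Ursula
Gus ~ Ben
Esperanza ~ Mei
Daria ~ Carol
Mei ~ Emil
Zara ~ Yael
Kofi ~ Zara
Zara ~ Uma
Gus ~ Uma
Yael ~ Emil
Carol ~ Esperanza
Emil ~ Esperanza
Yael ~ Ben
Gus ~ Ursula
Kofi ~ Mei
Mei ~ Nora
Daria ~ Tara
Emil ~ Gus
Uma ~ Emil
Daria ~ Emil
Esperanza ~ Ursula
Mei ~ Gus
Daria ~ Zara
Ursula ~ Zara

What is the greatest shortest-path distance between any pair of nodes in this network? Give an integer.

Eccentricity of each node (its greatest distance to any other): Ben:4, Carol:3, Daria:3, Emil:2, Esperanza:3, Gus:3, Kofi:3, Mei:2, Nora:3, Tara:4, Uma:3, Ursula:3, Yael:3, Zara:3.
The maximum eccentricity is 4, realized for instance by the pair Ben–Tara via Ben – Kofi – Zara – Daria – Tara. So the diameter is 4.

4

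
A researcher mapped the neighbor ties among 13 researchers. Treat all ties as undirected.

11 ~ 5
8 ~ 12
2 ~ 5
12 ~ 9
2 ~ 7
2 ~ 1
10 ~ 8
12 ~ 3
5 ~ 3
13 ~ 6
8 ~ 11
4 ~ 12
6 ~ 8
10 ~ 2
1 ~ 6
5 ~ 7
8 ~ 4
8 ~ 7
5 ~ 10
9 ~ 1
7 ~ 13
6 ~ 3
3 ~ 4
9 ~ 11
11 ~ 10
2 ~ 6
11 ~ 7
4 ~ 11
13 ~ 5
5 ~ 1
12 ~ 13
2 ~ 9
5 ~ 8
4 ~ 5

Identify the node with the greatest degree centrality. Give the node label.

5

Degrees — 1:4, 2:6, 3:4, 4:5, 5:9, 6:5, 7:5, 8:7, 9:4, 10:4, 11:6, 12:5, 13:4.
The maximum is 9, attained only by 5.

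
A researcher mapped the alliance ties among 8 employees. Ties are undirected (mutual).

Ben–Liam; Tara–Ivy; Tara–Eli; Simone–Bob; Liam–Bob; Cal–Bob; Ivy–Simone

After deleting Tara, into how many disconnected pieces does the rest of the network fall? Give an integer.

Without Tara, the remaining ties split the others into: {Ben, Bob, Cal, Ivy, Liam, Simone}; {Eli}.
That's 2 separate components.

2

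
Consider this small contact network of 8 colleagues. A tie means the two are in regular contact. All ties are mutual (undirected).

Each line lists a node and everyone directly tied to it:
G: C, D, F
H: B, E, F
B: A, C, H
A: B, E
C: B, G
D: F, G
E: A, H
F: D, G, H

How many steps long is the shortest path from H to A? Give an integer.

One shortest route is H – B – A, which uses 2 edges, and H and A are not directly tied, so nothing shorter exists. So d(H,A) = 2.

2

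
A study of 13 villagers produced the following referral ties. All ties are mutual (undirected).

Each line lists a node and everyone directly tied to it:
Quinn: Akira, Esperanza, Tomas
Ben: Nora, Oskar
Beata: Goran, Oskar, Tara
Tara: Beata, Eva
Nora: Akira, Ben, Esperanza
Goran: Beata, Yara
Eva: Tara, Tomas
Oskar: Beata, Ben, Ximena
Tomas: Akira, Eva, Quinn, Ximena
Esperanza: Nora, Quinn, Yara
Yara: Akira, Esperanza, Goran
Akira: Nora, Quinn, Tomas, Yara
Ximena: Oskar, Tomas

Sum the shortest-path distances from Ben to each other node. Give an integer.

Distances from Ben: Akira:2, Beata:2, Esperanza:2, Eva:4, Goran:3, Nora:1, Oskar:1, Quinn:3, Tara:3, Tomas:3, Ximena:2, Yara:3.
Sum = 2 + 2 + 2 + 4 + 3 + 1 + 1 + 3 + 3 + 3 + 2 + 3 = 29.

29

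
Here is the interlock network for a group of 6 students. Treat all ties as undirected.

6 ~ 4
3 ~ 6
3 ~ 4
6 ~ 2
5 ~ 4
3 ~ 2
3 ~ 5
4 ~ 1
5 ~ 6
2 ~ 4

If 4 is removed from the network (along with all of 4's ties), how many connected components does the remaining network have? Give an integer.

2

Without 4, the remaining ties split the others into: {1}; {2, 3, 5, 6}.
That's 2 separate components.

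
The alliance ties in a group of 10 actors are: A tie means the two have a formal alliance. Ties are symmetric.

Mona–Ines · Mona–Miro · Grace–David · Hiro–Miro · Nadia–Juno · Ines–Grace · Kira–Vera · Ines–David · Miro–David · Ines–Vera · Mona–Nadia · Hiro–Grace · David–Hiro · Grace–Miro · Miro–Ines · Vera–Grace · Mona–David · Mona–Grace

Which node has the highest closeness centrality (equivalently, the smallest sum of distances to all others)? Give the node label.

Grace

Farness (sum of distances to all others) for each node — David:15, Grace:13, Hiro:19, Ines:14, Juno:28, Kira:26, Miro:15, Mona:14, Nadia:20, Vera:18.
The smallest farness is 13, for Grace, so Grace has the highest closeness.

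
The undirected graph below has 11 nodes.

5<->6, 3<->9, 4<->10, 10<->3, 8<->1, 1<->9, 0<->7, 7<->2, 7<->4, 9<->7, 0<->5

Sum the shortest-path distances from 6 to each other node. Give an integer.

Distances from 6: 0:2, 1:5, 2:4, 3:5, 4:4, 5:1, 7:3, 8:6, 9:4, 10:5.
Sum = 2 + 5 + 4 + 5 + 4 + 1 + 3 + 6 + 4 + 5 = 39.

39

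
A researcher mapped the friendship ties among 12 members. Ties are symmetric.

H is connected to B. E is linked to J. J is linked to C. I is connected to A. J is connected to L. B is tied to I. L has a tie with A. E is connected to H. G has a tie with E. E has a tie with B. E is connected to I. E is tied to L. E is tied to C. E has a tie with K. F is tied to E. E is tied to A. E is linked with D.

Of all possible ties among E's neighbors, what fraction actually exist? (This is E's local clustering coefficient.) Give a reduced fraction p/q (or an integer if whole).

6/55

E's neighbors: A, B, C, D, F, G, H, I, J, K, and L (k = 11).
Possible neighbor pairs: C(11,2) = 55. Edges among them: A–I, A–L, B–H, B–I, C–J, J–L → e = 6.
Clustering(E) = 6/55.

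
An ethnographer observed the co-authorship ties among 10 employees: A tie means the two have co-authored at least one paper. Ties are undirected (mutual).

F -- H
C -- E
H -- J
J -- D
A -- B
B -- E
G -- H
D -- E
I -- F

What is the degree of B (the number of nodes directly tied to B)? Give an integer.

B is directly tied to A and E. That is 2 neighbors, so the degree of B is 2.

2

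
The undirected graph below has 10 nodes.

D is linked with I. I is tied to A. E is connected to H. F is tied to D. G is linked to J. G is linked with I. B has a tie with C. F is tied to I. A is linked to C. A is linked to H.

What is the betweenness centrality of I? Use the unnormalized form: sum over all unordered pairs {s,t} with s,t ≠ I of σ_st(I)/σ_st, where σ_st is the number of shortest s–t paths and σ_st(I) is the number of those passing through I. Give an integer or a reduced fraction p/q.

Pairs whose geodesics pass through I — J–D: 1; J–H: 1; J–E: 1; J–B: 1; J–A: 1; J–C: 1; J–F: 1; D–H: 1; D–E: 1; D–B: 1; D–A: 1; D–C: 1; D–G: 1; H–G: 1 … (+10 more pairs).
All other pairs contribute 0.
Summing the contributions gives betweenness(I) = 24.

24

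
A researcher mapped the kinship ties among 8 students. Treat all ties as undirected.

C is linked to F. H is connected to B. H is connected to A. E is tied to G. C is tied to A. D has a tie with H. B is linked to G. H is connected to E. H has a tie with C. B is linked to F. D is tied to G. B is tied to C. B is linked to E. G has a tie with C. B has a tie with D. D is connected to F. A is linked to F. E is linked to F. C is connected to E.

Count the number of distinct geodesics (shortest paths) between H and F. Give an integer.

The shortest distance is 2. The length-2 paths are: H–B–F; H–D–F; H–E–F; H–A–F; H–C–F.
That gives 5 distinct shortest paths.

5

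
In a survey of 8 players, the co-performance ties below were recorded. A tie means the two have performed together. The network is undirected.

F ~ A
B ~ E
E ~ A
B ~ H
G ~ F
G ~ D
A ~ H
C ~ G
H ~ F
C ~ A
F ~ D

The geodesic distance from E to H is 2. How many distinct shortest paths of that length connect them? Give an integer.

2

The shortest distance is 2. The length-2 paths are: E–A–H; E–B–H.
That gives 2 distinct shortest paths.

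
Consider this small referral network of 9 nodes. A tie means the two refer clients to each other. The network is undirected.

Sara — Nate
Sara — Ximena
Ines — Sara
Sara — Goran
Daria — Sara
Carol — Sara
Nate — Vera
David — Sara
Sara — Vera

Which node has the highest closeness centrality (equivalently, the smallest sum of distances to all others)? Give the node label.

Sara

Farness (sum of distances to all others) for each node — Carol:15, Daria:15, David:15, Goran:15, Ines:15, Nate:14, Sara:8, Vera:14, Ximena:15.
The smallest farness is 8, for Sara, so Sara has the highest closeness.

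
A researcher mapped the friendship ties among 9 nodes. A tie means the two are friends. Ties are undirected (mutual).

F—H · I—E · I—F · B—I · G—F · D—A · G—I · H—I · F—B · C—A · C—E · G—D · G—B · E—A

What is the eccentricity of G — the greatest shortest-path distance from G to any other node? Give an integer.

Distances from G: A:2, B:1, C:3, D:1, E:2, F:1, H:2, I:1.
The largest is 3 (to C), so the eccentricity of G is 3.

3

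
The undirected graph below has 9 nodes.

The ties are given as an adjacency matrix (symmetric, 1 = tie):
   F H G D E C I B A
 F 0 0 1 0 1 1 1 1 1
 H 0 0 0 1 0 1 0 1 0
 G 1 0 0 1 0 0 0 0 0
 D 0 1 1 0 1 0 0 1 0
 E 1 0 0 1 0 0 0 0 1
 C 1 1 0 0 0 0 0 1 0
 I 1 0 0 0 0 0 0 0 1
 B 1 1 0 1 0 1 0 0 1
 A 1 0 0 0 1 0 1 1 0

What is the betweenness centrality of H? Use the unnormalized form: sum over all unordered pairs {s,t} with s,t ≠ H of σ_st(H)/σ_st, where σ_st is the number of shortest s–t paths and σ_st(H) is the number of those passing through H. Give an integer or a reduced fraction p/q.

Pairs whose geodesics pass through H — D–C: 1/2.
All other pairs contribute 0.
Summing the contributions gives betweenness(H) = 1/2.

1/2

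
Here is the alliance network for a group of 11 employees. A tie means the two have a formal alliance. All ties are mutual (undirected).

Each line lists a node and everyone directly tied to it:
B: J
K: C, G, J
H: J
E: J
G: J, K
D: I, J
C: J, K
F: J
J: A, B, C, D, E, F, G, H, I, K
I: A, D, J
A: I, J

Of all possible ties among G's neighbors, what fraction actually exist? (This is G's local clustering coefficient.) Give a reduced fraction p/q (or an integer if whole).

1

G's neighbors: J and K (k = 2).
Possible neighbor pairs: C(2,2) = 1. Edges among them: J–K → e = 1.
Clustering(G) = 1/1.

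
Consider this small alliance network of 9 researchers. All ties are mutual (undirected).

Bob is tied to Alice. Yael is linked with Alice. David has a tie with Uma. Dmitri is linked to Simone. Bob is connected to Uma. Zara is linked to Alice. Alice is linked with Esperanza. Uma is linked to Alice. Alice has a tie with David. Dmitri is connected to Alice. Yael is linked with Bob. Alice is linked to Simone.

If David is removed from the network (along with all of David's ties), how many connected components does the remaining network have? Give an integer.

1

David's neighbors (Alice and Uma) remain reachable from one another through other ties, so the rest of the network stays in one piece.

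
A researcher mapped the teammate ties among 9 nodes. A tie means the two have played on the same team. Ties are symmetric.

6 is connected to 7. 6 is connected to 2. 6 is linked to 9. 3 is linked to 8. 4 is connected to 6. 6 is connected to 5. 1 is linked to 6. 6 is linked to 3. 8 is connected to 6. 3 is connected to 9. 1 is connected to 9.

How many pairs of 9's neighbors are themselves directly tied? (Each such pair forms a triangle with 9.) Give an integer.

2

9's neighbors: 1, 3, and 6.
Neighbor pairs that are themselves tied: 9–1–6; 9–3–6. Each forms one triangle with 9, for 2 in total.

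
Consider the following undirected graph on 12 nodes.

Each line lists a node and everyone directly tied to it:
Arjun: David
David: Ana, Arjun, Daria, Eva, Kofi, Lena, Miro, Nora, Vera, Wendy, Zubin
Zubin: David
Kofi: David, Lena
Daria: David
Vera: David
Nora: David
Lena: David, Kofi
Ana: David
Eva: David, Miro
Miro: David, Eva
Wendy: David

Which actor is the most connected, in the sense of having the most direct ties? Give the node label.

David

Degrees — Ana:1, Arjun:1, Daria:1, David:11, Eva:2, Kofi:2, Lena:2, Miro:2, Nora:1, Vera:1, Wendy:1, Zubin:1.
The maximum is 11, attained only by David.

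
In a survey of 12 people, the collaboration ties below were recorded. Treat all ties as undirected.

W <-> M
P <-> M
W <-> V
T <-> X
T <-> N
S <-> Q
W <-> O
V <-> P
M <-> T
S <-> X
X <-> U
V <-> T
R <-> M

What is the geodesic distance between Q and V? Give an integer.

One shortest route is Q – S – X – T – V, which uses 4 edges, and at distance 3 from Q we only reach {T, U}, which does not include V. So d(Q,V) = 4.

4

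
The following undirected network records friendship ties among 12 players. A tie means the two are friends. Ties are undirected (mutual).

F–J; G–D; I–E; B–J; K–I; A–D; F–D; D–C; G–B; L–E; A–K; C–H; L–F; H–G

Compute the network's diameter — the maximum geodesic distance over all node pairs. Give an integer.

Eccentricity of each node (its greatest distance to any other): A:3, B:5, C:4, D:3, E:5, F:3, G:4, H:5, I:5, J:4, K:4, L:4.
The maximum eccentricity is 5, realized for instance by the pair E–H via E – L – F – D – C – H. So the diameter is 5.

5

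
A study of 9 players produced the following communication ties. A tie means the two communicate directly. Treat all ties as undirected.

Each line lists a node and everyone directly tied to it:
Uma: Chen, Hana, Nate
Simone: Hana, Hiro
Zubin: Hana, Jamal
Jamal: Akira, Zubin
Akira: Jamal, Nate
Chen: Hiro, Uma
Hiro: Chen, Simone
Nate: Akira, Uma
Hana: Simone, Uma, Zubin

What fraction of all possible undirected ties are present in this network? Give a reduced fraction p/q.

There are 10 edges and 9 nodes, so the maximum possible is C(9,2) = 36.
Density = 10/36 = 5/18.

5/18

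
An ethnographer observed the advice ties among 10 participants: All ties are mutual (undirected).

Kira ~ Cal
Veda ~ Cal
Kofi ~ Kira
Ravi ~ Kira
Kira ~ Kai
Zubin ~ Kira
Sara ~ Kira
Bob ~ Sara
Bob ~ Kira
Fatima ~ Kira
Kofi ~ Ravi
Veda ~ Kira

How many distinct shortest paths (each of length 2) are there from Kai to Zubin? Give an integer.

The shortest distance is 2, and the only length-2 path is Kai–Kira–Zubin. So there is exactly 1 shortest path.

1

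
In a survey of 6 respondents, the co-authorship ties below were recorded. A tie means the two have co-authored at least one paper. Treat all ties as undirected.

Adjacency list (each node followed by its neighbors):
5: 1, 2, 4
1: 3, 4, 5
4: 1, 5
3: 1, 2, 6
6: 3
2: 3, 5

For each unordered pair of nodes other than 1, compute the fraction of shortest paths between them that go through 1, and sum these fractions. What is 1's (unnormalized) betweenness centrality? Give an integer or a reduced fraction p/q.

3

Pairs whose geodesics pass through 1 — 6–5: 1/2; 6–4: 1; 3–5: 1/2; 3–4: 1.
All other pairs contribute 0.
Summing the contributions gives betweenness(1) = 3.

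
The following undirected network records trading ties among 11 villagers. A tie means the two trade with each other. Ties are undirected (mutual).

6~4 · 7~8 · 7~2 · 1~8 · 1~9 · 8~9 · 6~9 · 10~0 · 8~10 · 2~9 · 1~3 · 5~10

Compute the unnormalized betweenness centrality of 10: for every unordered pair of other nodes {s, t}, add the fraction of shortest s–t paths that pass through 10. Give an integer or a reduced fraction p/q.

Pairs whose geodesics pass through 10 — 3–5: 1; 3–0: 1; 9–5: 1; 9–0: 1; 6–5: 1; 6–0: 1; 7–5: 1; 7–0: 1; 2–5: 2/2; 2–0: 2/2; 1–5: 1; 1–0: 1; 5–4: 1; 5–8: 1 … (+3 more pairs).
All other pairs contribute 0.
Summing the contributions gives betweenness(10) = 17.

17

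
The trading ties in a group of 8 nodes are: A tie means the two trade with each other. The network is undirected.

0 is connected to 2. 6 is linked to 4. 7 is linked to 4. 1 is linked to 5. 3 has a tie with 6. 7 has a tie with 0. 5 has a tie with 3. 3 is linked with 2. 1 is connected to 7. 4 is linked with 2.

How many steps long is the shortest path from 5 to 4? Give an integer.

3

One shortest route is 5 – 1 – 7 – 4, which uses 3 edges, and at distance 2 from 5 we only reach {2, 6, 7}, which does not include 4. So d(5,4) = 3.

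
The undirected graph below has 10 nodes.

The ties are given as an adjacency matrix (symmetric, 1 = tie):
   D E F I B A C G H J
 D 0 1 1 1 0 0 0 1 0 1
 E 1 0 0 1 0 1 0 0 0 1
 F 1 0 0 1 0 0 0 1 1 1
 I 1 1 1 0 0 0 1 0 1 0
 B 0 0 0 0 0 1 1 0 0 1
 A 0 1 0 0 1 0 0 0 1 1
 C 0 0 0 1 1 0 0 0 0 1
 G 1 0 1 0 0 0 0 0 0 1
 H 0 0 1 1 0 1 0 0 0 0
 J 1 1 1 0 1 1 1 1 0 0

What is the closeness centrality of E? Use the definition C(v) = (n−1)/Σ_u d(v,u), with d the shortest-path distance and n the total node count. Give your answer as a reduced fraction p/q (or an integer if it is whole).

Distances from E: A:1, B:2, C:2, D:1, F:2, G:2, H:2, I:1, J:1. Sum = 14.
n = 10, so closeness = 9/14.

9/14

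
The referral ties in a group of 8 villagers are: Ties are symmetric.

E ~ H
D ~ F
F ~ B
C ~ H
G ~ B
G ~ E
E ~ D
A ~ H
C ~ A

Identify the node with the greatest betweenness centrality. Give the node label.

Unnormalized betweenness of each node: A:0, B:1, C:0, D:4, E:13, F:1, G:4, H:10.
E has the largest value, 13, making it the main broker — the node through which the most shortest paths run.

E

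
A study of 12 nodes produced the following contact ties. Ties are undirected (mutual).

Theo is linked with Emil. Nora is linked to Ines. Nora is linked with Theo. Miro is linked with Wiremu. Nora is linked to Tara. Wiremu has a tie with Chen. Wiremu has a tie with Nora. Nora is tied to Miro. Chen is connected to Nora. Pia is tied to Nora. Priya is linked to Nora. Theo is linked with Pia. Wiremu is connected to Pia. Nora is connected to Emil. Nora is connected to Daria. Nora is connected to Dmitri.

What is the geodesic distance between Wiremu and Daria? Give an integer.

2

One shortest route is Wiremu – Nora – Daria, which uses 2 edges, and Wiremu and Daria are not directly tied, so nothing shorter exists. So d(Wiremu,Daria) = 2.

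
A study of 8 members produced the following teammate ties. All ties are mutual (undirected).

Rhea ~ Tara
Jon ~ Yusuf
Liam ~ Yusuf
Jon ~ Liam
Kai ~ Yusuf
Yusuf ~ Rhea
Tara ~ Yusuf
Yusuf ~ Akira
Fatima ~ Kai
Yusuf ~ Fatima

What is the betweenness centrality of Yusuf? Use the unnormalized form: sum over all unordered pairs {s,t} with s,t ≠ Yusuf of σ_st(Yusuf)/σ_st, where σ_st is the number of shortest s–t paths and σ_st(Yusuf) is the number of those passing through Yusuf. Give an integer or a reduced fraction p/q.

Pairs whose geodesics pass through Yusuf — Fatima–Akira: 1; Fatima–Jon: 1; Fatima–Liam: 1; Fatima–Rhea: 1; Fatima–Tara: 1; Akira–Jon: 1; Akira–Kai: 1; Akira–Liam: 1; Akira–Rhea: 1; Akira–Tara: 1; Jon–Kai: 1; Jon–Rhea: 1; Jon–Tara: 1; Kai–Liam: 1 … (+4 more pairs).
All other pairs contribute 0.
Summing the contributions gives betweenness(Yusuf) = 18.

18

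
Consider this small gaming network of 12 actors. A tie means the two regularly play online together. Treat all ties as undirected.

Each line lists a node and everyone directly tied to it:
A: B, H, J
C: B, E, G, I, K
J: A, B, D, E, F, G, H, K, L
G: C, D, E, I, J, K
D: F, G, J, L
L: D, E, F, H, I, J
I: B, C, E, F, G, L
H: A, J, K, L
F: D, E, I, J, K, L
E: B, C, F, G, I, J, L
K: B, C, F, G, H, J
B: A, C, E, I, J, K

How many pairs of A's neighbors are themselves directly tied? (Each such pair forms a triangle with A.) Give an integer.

A's neighbors: B, H, and J.
Neighbor pairs that are themselves tied: A–B–J; A–H–J. Each forms one triangle with A, for 2 in total.

2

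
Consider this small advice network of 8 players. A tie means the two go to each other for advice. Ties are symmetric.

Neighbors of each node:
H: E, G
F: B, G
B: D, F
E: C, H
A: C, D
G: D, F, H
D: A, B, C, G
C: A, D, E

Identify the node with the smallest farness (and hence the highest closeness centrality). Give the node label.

Farness (sum of distances to all others) for each node — A:14, B:14, C:12, D:10, E:14, F:15, G:11, H:14.
The smallest farness is 10, for D, so D has the highest closeness.

D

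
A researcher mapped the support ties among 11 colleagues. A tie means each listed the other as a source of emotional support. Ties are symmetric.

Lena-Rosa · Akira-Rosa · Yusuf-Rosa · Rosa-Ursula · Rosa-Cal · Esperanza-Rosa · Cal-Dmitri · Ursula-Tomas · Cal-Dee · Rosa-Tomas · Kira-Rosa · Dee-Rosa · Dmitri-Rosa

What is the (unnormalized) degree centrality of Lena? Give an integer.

Lena is directly tied to Rosa. That is 1 neighbor, so the degree of Lena is 1.

1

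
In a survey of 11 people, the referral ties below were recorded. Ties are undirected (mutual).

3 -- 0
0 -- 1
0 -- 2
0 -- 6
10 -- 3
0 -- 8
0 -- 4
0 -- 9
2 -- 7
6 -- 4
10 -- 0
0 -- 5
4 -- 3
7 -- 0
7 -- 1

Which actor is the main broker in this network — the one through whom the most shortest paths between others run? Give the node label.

Unnormalized betweenness of each node: 0:77/2, 1:0, 2:0, 3:1/2, 4:1/2, 5:0, 6:0, 7:1/2, 8:0, 9:0, 10:0.
0 has the largest value, 77/2, making it the main broker — the node through which the most shortest paths run.

0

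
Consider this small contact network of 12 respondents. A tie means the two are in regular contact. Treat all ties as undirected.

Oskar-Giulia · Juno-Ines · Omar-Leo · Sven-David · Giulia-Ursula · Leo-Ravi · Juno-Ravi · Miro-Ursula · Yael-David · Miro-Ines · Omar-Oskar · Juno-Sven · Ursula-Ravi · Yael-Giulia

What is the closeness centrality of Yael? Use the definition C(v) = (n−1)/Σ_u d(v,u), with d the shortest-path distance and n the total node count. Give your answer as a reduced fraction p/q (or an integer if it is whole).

Distances from Yael: David:1, Giulia:1, Ines:4, Juno:3, Leo:4, Miro:3, Omar:3, Oskar:2, Ravi:3, Sven:2, Ursula:2. Sum = 28.
n = 12, so closeness = 11/28.

11/28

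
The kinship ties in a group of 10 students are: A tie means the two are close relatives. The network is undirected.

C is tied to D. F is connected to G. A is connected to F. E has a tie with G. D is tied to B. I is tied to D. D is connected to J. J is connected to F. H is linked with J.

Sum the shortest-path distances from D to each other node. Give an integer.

18

Distances from D: A:3, B:1, C:1, E:4, F:2, G:3, H:2, I:1, J:1.
Sum = 3 + 1 + 1 + 4 + 2 + 3 + 2 + 1 + 1 = 18.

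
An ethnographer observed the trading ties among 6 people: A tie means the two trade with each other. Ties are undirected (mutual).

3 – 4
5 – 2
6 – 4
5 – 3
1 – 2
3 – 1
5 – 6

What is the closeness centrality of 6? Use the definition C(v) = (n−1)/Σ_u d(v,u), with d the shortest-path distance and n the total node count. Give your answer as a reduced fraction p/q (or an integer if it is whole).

Distances from 6: 1:3, 2:2, 3:2, 4:1, 5:1. Sum = 9.
n = 6, so closeness = 5/9.

5/9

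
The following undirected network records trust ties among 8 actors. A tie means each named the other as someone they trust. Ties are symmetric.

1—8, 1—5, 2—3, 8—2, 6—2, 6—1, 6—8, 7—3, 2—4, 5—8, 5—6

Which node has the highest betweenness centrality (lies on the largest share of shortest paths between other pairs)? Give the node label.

2

Unnormalized betweenness of each node: 1:0, 2:14, 3:6, 4:0, 5:0, 6:4, 7:0, 8:4.
2 has the largest value, 14, making it the main broker — the node through which the most shortest paths run.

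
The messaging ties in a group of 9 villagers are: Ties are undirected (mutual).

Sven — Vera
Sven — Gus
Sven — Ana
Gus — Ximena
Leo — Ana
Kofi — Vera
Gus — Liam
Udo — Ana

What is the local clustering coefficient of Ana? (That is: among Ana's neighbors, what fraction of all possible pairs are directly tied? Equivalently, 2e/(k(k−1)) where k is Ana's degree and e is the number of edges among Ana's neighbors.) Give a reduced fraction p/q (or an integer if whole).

Ana's neighbors: Leo, Sven, and Udo (k = 3).
Possible neighbor pairs: C(3,2) = 3. Edges among them: none → e = 0.
Clustering(Ana) = 0/3 = 0.

0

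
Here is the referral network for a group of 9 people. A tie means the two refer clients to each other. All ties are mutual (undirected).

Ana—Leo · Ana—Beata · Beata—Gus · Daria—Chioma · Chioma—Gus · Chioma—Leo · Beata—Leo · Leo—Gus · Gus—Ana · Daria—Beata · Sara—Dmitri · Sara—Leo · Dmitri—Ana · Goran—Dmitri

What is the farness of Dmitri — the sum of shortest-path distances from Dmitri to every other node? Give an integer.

15

Distances from Dmitri: Ana:1, Beata:2, Chioma:3, Daria:3, Goran:1, Gus:2, Leo:2, Sara:1.
Sum = 1 + 2 + 3 + 3 + 1 + 2 + 2 + 1 = 15.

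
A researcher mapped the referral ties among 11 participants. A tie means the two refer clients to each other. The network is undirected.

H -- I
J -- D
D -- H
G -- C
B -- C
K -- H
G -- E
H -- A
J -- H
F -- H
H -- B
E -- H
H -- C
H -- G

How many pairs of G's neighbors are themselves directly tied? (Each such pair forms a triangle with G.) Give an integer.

2

G's neighbors: C, E, and H.
Neighbor pairs that are themselves tied: G–C–H; G–E–H. Each forms one triangle with G, for 2 in total.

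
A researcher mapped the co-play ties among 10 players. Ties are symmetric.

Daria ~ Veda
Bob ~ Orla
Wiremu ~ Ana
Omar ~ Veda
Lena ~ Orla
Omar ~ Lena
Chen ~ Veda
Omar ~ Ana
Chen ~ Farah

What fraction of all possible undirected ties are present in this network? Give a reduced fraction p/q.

1/5

There are 9 edges and 10 nodes, so the maximum possible is C(10,2) = 45.
Density = 9/45 = 1/5.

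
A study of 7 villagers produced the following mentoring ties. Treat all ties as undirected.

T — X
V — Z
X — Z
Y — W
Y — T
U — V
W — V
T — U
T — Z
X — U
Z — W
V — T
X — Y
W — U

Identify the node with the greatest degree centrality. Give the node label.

T

Degrees — T:5, U:4, V:4, W:4, X:4, Y:3, Z:4.
The maximum is 5, attained only by T.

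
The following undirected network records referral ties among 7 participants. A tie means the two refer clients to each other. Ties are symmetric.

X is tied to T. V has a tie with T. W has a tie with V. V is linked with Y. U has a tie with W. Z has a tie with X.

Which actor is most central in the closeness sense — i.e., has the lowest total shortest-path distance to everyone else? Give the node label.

Farness (sum of distances to all others) for each node — T:11, U:18, V:10, W:13, X:14, Y:15, Z:19.
The smallest farness is 10, for V, so V has the highest closeness.

V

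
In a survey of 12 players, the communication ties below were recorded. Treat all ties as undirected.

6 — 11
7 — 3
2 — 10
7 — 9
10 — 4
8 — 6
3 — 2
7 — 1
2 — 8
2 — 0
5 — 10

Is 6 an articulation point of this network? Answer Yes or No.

Yes

Removing 6 leaves {0, 1, 2, 3, 4, 5, 7, 8, 9, and 10} with no path to {11}, so the network splits into 2 components. 6 is a cut vertex.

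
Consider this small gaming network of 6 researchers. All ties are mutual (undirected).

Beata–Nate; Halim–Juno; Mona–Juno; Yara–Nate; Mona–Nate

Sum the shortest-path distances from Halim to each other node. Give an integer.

14

Distances from Halim: Beata:4, Juno:1, Mona:2, Nate:3, Yara:4.
Sum = 4 + 1 + 2 + 3 + 4 = 14.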